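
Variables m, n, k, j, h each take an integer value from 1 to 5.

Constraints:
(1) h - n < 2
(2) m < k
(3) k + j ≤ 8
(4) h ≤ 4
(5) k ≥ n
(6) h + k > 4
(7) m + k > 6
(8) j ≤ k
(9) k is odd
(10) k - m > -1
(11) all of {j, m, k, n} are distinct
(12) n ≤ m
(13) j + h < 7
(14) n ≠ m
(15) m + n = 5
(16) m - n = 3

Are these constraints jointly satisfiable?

The assignment m = 4, n = 1, k = 5, j = 3, h = 2 works:
  constraint 1 holds since h - n = 1.
  constraint 3 holds since k + j = 8.
The rest check out directly.

Satisfiable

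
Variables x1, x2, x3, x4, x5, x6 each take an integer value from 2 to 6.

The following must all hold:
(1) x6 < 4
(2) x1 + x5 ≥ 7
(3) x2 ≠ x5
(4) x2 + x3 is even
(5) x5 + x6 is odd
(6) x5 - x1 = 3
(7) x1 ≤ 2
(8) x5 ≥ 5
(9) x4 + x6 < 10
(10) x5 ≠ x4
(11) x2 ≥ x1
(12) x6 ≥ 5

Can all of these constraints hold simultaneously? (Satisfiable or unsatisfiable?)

From constraint 12: x6 ≥ 5. From constraint 1: x6 ≤ 3. But 3 < 5, so no value of x6 works.

Unsatisfiable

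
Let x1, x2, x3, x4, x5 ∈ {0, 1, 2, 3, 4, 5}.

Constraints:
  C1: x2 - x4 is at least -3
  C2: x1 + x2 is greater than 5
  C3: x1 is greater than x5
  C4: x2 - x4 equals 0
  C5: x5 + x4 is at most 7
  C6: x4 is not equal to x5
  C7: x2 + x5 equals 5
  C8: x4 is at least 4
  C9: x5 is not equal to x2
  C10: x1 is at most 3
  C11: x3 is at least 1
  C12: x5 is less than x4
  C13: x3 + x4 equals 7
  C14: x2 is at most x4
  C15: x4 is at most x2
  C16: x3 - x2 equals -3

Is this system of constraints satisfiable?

Try x1 = 2, x2 = 5, x3 = 2, x4 = 5, x5 = 0.
Check constraint 1: x2 - x4 = 0; constraint 2: x1 + x2 = 7; constraint 4: x2 - x4 = 0. The remaining constraints are straightforward to verify.

Satisfiable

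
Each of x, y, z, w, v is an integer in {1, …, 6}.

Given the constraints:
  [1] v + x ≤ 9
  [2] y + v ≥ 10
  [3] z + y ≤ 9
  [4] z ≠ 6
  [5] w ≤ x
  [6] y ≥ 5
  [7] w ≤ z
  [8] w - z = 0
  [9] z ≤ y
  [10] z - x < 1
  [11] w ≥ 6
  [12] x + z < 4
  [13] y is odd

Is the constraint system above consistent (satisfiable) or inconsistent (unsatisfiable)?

From constraints 7 and 11: z ≥ w ≥ 6. From constraint 6: y ≥ 5. Hence z + y ≥ 11. But constraint 3 requires z + y ≤ 9, and 9 < 11. Contradiction.

Unsatisfiable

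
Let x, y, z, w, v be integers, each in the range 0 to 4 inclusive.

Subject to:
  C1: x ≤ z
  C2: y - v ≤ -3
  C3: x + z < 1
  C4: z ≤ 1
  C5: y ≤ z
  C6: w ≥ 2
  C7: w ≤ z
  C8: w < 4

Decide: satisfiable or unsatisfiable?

From constraint 6: w ≥ 2. From constraints 4 and 7: w ≤ z and z ≤ 1, so w ≤ 1. But 1 < 2, so no value of w works.

Unsatisfiable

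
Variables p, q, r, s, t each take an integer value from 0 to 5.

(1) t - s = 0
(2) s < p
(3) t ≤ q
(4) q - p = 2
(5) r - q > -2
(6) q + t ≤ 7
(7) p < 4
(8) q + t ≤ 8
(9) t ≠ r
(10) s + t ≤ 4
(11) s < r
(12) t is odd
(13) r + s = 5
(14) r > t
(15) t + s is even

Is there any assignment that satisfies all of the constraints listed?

The assignment p = 2, q = 4, r = 4, s = 1, t = 1 works:
  constraint 1 holds since t - s = 0.
  constraint 4 holds since q - p = 2.
The rest check out directly.

Satisfiable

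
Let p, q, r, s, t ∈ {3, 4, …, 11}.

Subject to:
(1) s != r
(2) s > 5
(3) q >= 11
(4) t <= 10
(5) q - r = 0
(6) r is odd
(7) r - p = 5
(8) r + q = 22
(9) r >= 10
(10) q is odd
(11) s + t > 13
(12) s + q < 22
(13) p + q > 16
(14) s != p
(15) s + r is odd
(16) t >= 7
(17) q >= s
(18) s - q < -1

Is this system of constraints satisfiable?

Satisfiable

Setting (p, q, r, s, t) = (6, 11, 11, 8, 8) satisfies everything: constraint 5: q - r = 0; constraint 7: r - p = 5, and the others follow.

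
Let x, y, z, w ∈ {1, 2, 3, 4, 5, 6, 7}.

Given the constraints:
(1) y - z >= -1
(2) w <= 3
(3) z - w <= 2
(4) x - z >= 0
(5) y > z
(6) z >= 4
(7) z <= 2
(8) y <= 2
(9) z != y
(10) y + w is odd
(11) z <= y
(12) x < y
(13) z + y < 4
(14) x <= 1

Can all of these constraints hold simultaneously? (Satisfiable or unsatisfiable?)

From constraint 6: z ≥ 4. From constraints 8 and 11: z ≤ y and y ≤ 2, so z ≤ 2. But 2 < 4, so no value of z works.

Unsatisfiable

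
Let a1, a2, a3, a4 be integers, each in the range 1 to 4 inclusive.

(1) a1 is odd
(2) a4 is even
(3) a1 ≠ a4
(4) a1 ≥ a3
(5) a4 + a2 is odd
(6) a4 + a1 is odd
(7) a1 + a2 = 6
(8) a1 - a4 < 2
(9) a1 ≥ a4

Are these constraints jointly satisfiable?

Take a1 = 3, a2 = 3, a3 = 3, a4 = 2. Then constraint 1: a1 = 3 is odd; constraint 7: a1 + a2 = 6; constraint 8: a1 - a4 = 1, and every other listed constraint is also met.

Satisfiable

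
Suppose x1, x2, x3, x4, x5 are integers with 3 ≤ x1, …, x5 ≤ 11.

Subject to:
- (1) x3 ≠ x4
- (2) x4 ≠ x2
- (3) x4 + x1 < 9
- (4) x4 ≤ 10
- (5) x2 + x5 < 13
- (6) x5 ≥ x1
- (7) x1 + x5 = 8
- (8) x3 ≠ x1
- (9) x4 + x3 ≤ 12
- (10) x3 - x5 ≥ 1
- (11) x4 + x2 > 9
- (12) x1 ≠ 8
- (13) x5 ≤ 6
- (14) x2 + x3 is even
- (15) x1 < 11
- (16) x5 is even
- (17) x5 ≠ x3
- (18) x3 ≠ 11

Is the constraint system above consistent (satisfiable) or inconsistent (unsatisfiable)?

Take x1 = 4, x2 = 7, x3 = 7, x4 = 3, x5 = 4. Then constraint 3: x4 + x1 = 7; constraint 5: x2 + x5 = 11; constraint 7: x1 + x5 = 8, and every other listed constraint is also met.

Satisfiable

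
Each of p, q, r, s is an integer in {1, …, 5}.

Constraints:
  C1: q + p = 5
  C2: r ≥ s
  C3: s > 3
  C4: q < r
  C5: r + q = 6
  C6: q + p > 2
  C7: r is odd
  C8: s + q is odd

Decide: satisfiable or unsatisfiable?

Satisfiable

One satisfying assignment is p = 4, q = 1, r = 5, s = 4.
For the less obvious constraints — constraint 1: q + p = 5; constraint 5: r + q = 6 — and the others hold by inspection.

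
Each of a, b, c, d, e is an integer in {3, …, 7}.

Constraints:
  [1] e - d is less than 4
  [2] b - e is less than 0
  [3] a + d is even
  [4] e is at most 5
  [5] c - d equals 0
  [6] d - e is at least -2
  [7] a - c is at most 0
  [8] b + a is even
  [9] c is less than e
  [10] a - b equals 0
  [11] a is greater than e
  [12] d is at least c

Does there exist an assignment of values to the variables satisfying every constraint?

Constraints 7, 9, and 11 give e < a, a ≤ c, c < e. Chaining: e < a ≤ c < e, which forces e < e — impossible.

Unsatisfiable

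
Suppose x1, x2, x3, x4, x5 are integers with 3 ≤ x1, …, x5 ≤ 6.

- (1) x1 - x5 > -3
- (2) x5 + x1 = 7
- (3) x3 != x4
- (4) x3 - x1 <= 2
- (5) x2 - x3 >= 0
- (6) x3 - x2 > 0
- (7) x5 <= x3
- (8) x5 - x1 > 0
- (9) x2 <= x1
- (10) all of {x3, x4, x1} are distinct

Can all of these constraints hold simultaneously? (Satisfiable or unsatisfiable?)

Constraints 5, 7, 8, and 9 give x5 ≤ x3, x3 ≤ x2, x2 ≤ x1, x1 < x5. Chaining: x5 ≤ x3 ≤ x2 ≤ x1 < x5, which forces x5 < x5 — impossible.

Unsatisfiable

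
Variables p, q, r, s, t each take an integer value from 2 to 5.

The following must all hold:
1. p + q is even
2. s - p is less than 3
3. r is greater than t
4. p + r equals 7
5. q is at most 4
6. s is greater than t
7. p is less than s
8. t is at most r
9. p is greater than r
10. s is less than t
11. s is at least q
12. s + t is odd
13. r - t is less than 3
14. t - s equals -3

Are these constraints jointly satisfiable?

Unsatisfiable

Constraints 3, 7, 9, and 10 give s < t, t < r, r < p, p < s. Chaining: s < t < r < p < s, which forces s < s — impossible.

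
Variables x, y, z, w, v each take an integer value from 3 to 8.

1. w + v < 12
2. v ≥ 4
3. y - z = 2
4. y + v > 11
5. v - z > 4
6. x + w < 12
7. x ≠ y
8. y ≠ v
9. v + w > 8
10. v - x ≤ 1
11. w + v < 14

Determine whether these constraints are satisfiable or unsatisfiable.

One satisfying assignment is x = 8, y = 5, z = 3, w = 3, v = 8.
For the less obvious constraints — constraint 1: w + v = 11; constraint 3: y - z = 2; constraint 4: y + v = 13 — and the others hold by inspection.

Satisfiable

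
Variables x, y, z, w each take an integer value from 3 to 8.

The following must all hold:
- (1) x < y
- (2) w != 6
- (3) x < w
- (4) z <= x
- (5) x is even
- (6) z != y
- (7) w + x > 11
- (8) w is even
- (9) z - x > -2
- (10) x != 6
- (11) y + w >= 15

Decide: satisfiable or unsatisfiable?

Take x = 4, y = 8, z = 3, w = 8. Then constraint 7: w + x = 12; constraint 9: z - x = -1, and every other listed constraint is also met.

Satisfiable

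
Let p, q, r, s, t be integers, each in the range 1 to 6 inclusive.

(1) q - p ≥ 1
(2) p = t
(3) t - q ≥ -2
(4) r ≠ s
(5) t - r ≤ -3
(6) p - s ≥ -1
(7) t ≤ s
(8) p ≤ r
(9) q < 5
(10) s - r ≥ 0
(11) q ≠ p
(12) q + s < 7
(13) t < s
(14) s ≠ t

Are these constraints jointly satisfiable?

Constraints 1, 3, 5, 6, and 10 give s − r ≥ 0, r − t ≥ 3, t − q ≥ -2, q − p ≥ 1, p − s ≥ -1.
Adding all 5 inequalities: the left sides telescope to 0, and the right sides sum to 0 + 3 + (-2) + 1 + (-1) = 1. So 0 ≥ 1, which is false.

Unsatisfiable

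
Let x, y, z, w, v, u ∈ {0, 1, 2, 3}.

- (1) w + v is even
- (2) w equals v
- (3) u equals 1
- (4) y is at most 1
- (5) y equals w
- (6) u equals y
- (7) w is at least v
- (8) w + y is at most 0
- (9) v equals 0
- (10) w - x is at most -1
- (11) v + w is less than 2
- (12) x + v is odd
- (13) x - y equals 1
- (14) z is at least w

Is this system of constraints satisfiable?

Unsatisfiable

Constraint 3 fixes u = 1 and constraint 9 fixes v = 0. Constraints 2, 5, and 6 give u = y = w = v, so u = v. But 1 ≠ 0 — contradiction.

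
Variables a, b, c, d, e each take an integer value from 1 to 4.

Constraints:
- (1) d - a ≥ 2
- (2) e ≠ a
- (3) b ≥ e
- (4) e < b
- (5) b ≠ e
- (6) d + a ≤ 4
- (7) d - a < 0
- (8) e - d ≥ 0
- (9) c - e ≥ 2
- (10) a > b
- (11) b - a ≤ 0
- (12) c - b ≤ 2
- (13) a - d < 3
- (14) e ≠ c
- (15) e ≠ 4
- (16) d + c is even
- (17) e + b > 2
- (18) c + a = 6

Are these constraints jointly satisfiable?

Constraints 1, 8, 9, 11, and 12 give e − d ≥ 0, d − a ≥ 2, a − b ≥ 0, b − c ≥ -2, c − e ≥ 2.
Adding all 5 inequalities: the left sides telescope to 0, and the right sides sum to 0 + 2 + 0 + (-2) + 2 = 2. So 0 ≥ 2, which is false.

Unsatisfiable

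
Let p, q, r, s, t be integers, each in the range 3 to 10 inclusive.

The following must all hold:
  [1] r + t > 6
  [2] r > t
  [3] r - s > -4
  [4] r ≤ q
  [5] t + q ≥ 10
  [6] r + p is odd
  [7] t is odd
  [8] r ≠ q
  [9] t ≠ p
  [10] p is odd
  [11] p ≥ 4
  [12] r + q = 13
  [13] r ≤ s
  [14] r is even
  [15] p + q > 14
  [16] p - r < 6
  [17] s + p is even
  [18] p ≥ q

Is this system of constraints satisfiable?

Setting (p, q, r, s, t) = (9, 7, 6, 9, 3) satisfies everything: constraint 1: r + t = 9; constraint 3: r - s = -3, and the others follow.

Satisfiable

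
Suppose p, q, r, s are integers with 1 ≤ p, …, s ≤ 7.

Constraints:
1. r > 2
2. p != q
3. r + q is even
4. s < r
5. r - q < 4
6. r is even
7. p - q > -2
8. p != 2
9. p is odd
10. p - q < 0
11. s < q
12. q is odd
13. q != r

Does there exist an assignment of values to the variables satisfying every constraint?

Unsatisfiable

Constraint 6 makes r even and constraint 12 makes q odd, so r + q must be odd. Constraint 3 says r + q is even — contradiction.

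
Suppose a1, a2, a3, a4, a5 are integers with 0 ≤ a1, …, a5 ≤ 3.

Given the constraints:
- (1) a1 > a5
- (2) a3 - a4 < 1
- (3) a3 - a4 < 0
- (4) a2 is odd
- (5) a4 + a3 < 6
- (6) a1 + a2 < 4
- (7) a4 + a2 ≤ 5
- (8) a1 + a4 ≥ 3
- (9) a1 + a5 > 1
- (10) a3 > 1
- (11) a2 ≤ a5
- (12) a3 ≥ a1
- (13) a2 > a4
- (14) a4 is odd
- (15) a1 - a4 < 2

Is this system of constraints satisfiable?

Constraints 1, 3, 11, 12, and 13 give a2 ≤ a5, a5 < a1, a1 ≤ a3, a3 < a4, a4 < a2. Chaining: a2 ≤ a5 < a1 ≤ a3 < a4 < a2, which forces a2 < a2 — impossible.

Unsatisfiable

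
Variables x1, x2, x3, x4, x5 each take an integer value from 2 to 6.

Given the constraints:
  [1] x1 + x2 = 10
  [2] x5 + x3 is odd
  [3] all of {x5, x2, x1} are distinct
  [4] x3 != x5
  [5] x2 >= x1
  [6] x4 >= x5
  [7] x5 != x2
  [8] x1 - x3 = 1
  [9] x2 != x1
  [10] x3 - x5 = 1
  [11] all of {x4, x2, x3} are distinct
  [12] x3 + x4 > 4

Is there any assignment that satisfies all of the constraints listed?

Try x1 = 4, x2 = 6, x3 = 3, x4 = 2, x5 = 2.
Check constraint 1: x1 + x2 = 10; constraint 8: x1 - x3 = 1. The remaining constraints are straightforward to verify.

Satisfiable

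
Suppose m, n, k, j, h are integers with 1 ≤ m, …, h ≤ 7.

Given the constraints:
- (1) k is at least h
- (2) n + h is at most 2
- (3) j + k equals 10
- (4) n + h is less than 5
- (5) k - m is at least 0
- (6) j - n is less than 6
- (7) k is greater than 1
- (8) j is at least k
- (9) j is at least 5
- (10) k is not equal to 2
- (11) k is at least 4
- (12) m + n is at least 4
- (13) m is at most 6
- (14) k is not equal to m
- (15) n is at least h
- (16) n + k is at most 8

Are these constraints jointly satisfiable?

Satisfiable

Setting (m, n, k, j, h) = (3, 1, 5, 5, 1) satisfies everything: constraint 2: n + h = 2; constraint 3: j + k = 10; constraint 4: n + h = 2, and the others follow.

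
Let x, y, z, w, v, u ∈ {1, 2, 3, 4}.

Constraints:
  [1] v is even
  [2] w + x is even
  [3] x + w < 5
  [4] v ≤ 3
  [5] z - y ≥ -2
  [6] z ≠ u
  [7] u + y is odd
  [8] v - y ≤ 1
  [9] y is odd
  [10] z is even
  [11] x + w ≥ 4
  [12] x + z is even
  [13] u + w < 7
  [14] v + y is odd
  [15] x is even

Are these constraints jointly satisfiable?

Setting (x, y, z, w, v, u) = (2, 3, 2, 2, 2, 4) satisfies everything: constraint 3: x + w = 4; constraint 5: z - y = -1, and the others follow.

Satisfiable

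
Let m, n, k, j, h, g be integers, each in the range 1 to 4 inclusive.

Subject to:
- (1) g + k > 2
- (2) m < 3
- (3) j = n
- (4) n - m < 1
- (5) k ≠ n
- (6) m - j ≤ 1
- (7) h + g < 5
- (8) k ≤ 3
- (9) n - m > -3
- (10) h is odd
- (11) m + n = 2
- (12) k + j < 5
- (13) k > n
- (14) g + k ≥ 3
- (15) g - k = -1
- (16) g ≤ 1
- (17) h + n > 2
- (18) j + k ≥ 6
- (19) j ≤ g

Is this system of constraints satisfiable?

From constraints 16 and 19: j ≤ g ≤ 1. From constraint 8: k ≤ 3. Hence j + k ≤ 4. But constraint 18 requires j + k ≥ 6, and 6 > 4. Contradiction.

Unsatisfiable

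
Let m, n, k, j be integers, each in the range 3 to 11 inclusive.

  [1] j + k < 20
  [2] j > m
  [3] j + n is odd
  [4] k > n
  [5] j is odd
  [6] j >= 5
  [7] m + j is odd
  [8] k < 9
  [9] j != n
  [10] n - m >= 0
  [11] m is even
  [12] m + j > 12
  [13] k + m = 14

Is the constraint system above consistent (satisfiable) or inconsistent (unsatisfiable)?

Satisfiable

One satisfying assignment is m = 6, n = 6, k = 8, j = 9.
For the less obvious constraints — constraint 1: j + k = 17; constraint 10: n - m = 0 — and the others hold by inspection.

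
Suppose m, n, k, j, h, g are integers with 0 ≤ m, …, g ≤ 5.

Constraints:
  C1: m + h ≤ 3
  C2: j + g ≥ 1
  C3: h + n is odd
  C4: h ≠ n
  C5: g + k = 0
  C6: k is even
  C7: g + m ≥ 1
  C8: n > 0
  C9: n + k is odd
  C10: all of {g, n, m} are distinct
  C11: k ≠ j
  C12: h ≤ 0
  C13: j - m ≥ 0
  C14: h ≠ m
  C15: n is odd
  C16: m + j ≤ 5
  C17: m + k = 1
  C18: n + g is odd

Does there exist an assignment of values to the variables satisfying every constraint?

Try m = 1, n = 3, k = 0, j = 3, h = 0, g = 0.
Check constraint 1: m + h = 1; constraint 2: j + g = 3; constraint 5: g + k = 0. The remaining constraints are straightforward to verify.

Satisfiable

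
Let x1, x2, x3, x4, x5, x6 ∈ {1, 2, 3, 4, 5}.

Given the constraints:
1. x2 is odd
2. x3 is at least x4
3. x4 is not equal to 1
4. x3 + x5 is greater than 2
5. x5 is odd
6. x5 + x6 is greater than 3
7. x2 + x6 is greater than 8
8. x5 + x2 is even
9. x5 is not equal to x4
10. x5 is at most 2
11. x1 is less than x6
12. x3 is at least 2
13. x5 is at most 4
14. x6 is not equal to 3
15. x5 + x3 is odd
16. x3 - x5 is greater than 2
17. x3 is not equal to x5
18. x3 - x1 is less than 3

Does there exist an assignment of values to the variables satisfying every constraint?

One satisfying assignment is x1 = 3, x2 = 5, x3 = 4, x4 = 3, x5 = 1, x6 = 4.
For the less obvious constraints — constraint 4: x3 + x5 = 5; constraint 6: x5 + x6 = 5; constraint 7: x2 + x6 = 9 — and the others hold by inspection.

Satisfiable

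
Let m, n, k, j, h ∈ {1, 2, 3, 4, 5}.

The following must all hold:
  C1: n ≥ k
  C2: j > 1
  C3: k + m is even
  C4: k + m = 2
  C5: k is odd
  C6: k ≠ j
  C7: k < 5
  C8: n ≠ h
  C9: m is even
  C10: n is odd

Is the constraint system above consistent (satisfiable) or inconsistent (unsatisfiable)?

Unsatisfiable

Constraint 5 makes k odd and constraint 9 makes m even, so k + m must be odd. Constraint 3 says k + m is even — contradiction.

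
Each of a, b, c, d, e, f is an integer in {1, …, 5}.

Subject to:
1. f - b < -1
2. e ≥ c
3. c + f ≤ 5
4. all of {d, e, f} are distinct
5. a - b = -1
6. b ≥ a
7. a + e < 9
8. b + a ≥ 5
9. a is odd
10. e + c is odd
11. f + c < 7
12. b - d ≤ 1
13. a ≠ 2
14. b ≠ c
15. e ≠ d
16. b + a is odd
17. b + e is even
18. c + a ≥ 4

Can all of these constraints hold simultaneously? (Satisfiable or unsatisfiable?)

One satisfying assignment is a = 3, b = 4, c = 3, d = 3, e = 4, f = 1.
For the less obvious constraints — constraint 1: f - b = -3; constraint 3: c + f = 4; constraint 5: a - b = -1 — and the others hold by inspection.

Satisfiable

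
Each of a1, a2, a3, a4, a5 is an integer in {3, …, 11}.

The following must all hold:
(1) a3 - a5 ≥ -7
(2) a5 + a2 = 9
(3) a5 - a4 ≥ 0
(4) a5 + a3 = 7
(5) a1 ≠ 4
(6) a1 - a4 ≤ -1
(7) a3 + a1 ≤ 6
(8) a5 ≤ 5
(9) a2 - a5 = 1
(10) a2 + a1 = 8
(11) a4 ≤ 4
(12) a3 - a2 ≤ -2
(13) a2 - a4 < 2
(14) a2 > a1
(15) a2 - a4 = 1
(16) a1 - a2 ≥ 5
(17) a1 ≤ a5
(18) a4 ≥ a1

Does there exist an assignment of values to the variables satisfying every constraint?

Constraints 1, 3, 6, 12, and 16 give a4 − a1 ≥ 1, a1 − a2 ≥ 5, a2 − a3 ≥ 2, a3 − a5 ≥ -7, a5 − a4 ≥ 0.
Adding all 5 inequalities: the left sides telescope to 0, and the right sides sum to 1 + 5 + 2 + (-7) + 0 = 1. So 0 ≥ 1, which is false.

Unsatisfiable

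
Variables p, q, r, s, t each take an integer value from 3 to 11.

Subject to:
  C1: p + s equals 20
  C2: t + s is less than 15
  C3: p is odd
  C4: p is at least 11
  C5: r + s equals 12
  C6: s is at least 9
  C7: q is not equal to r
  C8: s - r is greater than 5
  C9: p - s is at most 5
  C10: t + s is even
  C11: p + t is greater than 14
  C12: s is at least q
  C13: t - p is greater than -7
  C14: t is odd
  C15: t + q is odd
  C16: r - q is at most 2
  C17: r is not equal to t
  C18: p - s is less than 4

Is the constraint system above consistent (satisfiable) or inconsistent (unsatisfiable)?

Satisfiable

Setting (p, q, r, s, t) = (11, 4, 3, 9, 5) satisfies everything: constraint 1: p + s = 20; constraint 2: t + s = 14, and the others follow.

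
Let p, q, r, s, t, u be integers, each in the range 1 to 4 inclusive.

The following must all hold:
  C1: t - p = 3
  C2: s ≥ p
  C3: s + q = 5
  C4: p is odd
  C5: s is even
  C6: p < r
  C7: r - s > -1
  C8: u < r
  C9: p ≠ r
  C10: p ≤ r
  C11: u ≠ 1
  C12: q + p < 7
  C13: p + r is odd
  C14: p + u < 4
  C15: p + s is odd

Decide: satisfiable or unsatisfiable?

Satisfiable

Setting (p, q, r, s, t, u) = (1, 3, 4, 2, 4, 2) satisfies everything: constraint 1: t - p = 3; constraint 3: s + q = 5, and the others follow.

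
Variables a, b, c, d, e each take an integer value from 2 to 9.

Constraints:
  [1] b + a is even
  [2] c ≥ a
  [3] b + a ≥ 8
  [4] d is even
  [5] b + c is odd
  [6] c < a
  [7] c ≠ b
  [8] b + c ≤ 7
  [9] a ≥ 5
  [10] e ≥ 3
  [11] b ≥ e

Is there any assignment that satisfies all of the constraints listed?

From constraints 10 and 11: b ≥ e ≥ 3. From constraints 2 and 9: c ≥ a ≥ 5. Hence b + c ≥ 8. But constraint 8 requires b + c ≤ 7, and 7 < 8. Contradiction.

Unsatisfiable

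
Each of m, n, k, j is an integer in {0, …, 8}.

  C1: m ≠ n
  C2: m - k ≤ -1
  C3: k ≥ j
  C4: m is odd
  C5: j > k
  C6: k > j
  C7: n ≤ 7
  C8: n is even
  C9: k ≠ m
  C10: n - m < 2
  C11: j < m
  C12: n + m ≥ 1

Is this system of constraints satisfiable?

Unsatisfiable

Constraints 2, 5, and 11 give k < j, j < m, m < k. Chaining: k < j < m < k, which forces k < k — impossible.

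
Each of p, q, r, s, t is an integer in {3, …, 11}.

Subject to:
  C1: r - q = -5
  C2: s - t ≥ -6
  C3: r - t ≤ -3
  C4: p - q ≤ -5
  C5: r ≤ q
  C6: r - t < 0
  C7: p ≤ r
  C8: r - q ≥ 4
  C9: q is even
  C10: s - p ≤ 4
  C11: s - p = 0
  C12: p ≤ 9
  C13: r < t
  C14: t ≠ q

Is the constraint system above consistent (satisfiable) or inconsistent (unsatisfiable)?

Constraints 2, 3, 4, 8, and 10 give q − p ≥ 5, p − s ≥ -4, s − t ≥ -6, t − r ≥ 3, r − q ≥ 4.
Adding all 5 inequalities: the left sides telescope to 0, and the right sides sum to 5 + (-4) + (-6) + 3 + 4 = 2. So 0 ≥ 2, which is false.

Unsatisfiable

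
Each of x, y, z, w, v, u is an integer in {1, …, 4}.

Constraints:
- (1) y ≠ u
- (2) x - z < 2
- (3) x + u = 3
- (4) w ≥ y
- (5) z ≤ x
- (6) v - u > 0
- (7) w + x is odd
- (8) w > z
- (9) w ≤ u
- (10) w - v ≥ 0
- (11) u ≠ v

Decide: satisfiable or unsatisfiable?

Unsatisfiable

Constraints 6, 9, and 10 give v ≤ w, w ≤ u, u < v. Chaining: v ≤ w ≤ u < v, which forces v < v — impossible.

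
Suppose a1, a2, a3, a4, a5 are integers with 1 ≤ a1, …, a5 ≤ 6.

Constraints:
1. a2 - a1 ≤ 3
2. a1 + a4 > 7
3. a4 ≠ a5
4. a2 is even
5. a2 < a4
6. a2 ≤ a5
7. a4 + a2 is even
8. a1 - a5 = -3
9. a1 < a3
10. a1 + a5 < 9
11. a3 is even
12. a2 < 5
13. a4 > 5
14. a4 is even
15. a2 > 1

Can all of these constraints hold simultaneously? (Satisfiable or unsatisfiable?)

Satisfiable

Setting (a1, a2, a3, a4, a5) = (2, 2, 4, 6, 5) satisfies everything: constraint 1: a2 - a1 = 0; constraint 2: a1 + a4 = 8; constraint 8: a1 - a5 = -3, and the others follow.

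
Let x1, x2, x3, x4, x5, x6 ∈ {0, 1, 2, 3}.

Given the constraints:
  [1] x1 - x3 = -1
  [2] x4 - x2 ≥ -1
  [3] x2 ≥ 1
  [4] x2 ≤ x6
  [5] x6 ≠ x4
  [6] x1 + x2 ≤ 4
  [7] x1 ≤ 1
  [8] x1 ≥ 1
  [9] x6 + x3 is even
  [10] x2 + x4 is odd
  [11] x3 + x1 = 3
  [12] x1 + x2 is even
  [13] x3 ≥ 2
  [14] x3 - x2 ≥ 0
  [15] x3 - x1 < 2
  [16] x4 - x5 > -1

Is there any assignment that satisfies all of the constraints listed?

Satisfiable

Take x1 = 1, x2 = 1, x3 = 2, x4 = 0, x5 = 0, x6 = 2. Then constraint 1: x1 - x3 = -1; constraint 2: x4 - x2 = -1; constraint 6: x1 + x2 = 2, and every other listed constraint is also met.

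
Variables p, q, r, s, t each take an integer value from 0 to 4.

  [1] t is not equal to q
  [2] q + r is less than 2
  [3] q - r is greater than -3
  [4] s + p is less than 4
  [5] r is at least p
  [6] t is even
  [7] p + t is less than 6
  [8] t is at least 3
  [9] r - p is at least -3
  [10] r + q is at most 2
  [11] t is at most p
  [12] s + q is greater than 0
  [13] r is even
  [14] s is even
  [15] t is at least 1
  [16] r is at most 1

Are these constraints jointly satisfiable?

Unsatisfiable

From constraints 8 and 11: p ≥ t and t ≥ 3, so p ≥ 3. From constraints 5 and 16: p ≤ r and r ≤ 1, so p ≤ 1. But 1 < 3, so no value of p works.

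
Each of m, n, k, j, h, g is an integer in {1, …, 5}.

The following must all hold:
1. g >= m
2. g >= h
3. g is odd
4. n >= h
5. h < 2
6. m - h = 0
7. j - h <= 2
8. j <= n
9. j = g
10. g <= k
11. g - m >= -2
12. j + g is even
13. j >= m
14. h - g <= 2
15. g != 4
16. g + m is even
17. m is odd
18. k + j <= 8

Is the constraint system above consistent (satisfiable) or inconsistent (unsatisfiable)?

One satisfying assignment is m = 1, n = 4, k = 4, j = 1, h = 1, g = 1.
For the less obvious constraints — constraint 6: m - h = 0; constraint 7: j - h = 0 — and the others hold by inspection.

Satisfiable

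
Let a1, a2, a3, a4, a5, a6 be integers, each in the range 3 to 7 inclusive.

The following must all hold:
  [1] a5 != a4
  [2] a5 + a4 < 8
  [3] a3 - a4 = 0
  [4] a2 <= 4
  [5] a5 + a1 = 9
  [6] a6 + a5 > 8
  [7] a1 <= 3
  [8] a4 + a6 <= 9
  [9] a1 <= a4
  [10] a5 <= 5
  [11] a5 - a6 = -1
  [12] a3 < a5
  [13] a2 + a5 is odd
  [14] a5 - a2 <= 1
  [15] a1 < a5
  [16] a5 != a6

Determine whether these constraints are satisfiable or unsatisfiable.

From constraint 10: a5 ≤ 5. From constraint 7: a1 ≤ 3. Hence a5 + a1 ≤ 8. But constraint 5 requires a5 + a1 = 9, and 9 > 8. Contradiction.

Unsatisfiable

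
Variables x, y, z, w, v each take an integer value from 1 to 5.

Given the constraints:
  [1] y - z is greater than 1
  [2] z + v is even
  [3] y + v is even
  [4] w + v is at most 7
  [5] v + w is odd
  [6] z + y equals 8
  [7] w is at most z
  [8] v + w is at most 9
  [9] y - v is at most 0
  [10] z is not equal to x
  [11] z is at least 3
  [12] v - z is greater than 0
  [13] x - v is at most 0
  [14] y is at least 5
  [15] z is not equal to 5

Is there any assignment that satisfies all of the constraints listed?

Try x = 2, y = 5, z = 3, w = 2, v = 5.
Check constraint 1: y - z = 2; constraint 4: w + v = 7. The remaining constraints are straightforward to verify.

Satisfiable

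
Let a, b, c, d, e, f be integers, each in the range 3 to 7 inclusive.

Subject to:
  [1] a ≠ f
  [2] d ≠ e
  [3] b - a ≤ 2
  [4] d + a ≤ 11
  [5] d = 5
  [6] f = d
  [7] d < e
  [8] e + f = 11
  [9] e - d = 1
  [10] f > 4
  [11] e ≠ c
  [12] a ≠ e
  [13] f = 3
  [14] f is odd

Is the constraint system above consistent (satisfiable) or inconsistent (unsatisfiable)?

Constraint 13 fixes f = 3 and constraint 5 fixes d = 5, but constraint 6 requires f = d. Since 3 ≠ 5, contradiction.

Unsatisfiable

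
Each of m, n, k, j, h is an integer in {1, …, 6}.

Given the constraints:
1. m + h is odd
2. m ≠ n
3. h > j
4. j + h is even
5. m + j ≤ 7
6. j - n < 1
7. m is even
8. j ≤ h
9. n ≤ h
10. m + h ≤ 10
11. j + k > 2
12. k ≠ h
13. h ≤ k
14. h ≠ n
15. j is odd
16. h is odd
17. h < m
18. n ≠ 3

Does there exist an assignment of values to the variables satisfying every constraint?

Satisfiable

One satisfying assignment is m = 4, n = 2, k = 4, j = 1, h = 3.
For the less obvious constraints — constraint 5: m + j = 5; constraint 6: j - n = -1 — and the others hold by inspection.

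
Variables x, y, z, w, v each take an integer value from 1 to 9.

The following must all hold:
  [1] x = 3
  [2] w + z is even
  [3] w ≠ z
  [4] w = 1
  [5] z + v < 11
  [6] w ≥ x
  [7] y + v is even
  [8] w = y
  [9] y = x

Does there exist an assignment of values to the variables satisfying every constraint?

Unsatisfiable

Constraint 4 fixes w = 1 and constraint 1 fixes x = 3. Constraints 8 and 9 give w = y = x, so w = x. But 1 ≠ 3 — contradiction.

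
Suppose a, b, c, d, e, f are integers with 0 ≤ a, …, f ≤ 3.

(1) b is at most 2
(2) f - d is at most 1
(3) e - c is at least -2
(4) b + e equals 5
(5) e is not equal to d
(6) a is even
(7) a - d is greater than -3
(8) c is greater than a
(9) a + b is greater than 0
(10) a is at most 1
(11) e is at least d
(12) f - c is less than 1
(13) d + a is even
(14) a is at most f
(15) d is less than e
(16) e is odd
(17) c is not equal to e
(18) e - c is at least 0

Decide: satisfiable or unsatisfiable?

Setting (a, b, c, d, e, f) = (0, 2, 2, 0, 3, 1) satisfies everything: constraint 2: f - d = 1; constraint 3: e - c = 1, and the others follow.

Satisfiable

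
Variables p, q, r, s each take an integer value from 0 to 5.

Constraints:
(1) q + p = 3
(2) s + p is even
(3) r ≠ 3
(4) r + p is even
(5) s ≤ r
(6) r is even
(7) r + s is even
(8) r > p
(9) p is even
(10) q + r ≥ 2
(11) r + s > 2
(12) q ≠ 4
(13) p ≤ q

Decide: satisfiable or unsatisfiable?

Take p = 0, q = 3, r = 2, s = 2. Then constraint 1: q + p = 3; constraint 10: q + r = 5, and every other listed constraint is also met.

Satisfiable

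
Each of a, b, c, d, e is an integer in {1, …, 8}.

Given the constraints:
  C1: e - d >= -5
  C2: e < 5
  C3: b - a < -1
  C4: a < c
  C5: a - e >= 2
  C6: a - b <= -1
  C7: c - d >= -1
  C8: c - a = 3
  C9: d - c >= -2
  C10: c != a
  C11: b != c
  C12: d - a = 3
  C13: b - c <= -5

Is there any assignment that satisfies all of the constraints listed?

Constraints 1, 5, 6, 9, and 13 give d − c ≥ -2, c − b ≥ 5, b − a ≥ 1, a − e ≥ 2, e − d ≥ -5.
Adding all 5 inequalities: the left sides telescope to 0, and the right sides sum to (-2) + 5 + 1 + 2 + (-5) = 1. So 0 ≥ 1, which is false.

Unsatisfiable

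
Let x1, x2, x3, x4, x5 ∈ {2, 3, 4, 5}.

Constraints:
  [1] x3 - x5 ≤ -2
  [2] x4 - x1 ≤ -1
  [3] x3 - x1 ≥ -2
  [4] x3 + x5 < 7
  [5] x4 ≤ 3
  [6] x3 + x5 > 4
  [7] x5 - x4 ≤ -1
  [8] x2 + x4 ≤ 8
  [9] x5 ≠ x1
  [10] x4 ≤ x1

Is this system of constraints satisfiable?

Unsatisfiable

Constraints 1, 2, 3, and 7 give x4 − x5 ≥ 1, x5 − x3 ≥ 2, x3 − x1 ≥ -2, x1 − x4 ≥ 1.
Adding all 4 inequalities: the left sides telescope to 0, and the right sides sum to 1 + 2 + (-2) + 1 = 2. So 0 ≥ 2, which is false.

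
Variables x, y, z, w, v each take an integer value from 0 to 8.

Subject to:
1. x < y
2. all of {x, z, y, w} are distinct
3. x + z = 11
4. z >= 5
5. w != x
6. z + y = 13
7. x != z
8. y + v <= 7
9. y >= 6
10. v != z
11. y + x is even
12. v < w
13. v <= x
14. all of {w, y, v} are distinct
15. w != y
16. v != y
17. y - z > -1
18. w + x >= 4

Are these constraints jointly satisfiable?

Satisfiable

Take x = 5, y = 7, z = 6, w = 2, v = 0. Then constraint 3: x + z = 11; constraint 6: z + y = 13; constraint 8: y + v = 7, and every other listed constraint is also met.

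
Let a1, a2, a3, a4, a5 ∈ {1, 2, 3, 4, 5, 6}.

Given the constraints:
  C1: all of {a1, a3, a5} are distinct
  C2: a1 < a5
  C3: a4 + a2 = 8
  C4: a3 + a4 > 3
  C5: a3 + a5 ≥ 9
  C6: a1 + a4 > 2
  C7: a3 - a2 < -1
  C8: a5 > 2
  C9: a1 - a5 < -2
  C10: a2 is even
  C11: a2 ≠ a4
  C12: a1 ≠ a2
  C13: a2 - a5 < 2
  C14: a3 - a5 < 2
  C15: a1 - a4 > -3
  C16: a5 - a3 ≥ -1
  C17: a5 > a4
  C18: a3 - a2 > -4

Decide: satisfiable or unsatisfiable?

Satisfiable

One satisfying assignment is a1 = 2, a2 = 6, a3 = 4, a4 = 2, a5 = 5.
For the less obvious constraints — constraint 3: a4 + a2 = 8; constraint 4: a3 + a4 = 6 — and the others hold by inspection.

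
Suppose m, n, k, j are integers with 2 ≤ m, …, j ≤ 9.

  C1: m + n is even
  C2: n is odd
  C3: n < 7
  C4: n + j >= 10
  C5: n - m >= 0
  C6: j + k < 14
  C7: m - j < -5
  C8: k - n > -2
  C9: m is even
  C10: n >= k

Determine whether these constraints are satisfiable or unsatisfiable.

Constraint 9 makes m even and constraint 2 makes n odd, so m + n must be odd. Constraint 1 says m + n is even — contradiction.

Unsatisfiable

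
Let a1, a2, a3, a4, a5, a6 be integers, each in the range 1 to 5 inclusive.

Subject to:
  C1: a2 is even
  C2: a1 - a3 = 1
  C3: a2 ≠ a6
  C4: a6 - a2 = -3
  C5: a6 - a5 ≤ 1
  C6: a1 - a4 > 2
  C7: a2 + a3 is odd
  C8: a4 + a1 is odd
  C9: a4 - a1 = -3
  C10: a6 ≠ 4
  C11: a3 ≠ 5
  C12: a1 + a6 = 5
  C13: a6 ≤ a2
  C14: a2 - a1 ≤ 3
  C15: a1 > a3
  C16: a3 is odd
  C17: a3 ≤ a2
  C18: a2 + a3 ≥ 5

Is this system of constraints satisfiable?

Satisfiable

The assignment a1 = 4, a2 = 4, a3 = 3, a4 = 1, a5 = 2, a6 = 1 works:
  constraint 2 holds since a1 - a3 = 1.
  constraint 4 holds since a6 - a2 = -3.
  constraint 5 holds since a6 - a5 = -1.
The rest check out directly.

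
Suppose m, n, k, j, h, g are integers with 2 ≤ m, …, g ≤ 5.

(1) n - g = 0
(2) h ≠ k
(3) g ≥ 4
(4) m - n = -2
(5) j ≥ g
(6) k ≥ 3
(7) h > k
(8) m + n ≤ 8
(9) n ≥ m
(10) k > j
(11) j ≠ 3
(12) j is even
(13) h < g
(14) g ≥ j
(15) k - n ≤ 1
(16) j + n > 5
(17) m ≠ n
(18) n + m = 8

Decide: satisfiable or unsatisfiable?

Constraints 5, 7, 10, and 13 give h < g, g ≤ j, j < k, k < h. Chaining: h < g ≤ j < k < h, which forces h < h — impossible.

Unsatisfiable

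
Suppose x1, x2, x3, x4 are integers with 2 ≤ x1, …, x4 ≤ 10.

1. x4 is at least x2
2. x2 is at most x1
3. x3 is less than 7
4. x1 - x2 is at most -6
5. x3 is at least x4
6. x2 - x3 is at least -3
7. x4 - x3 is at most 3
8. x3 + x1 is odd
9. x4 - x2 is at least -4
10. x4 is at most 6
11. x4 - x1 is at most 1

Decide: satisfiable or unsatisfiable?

Constraints 4, 9, and 11 give x2 − x1 ≥ 6, x1 − x4 ≥ -1, x4 − x2 ≥ -4.
Adding all 3 inequalities: the left sides telescope to 0, and the right sides sum to 6 + (-1) + (-4) = 1. So 0 ≥ 1, which is false.

Unsatisfiable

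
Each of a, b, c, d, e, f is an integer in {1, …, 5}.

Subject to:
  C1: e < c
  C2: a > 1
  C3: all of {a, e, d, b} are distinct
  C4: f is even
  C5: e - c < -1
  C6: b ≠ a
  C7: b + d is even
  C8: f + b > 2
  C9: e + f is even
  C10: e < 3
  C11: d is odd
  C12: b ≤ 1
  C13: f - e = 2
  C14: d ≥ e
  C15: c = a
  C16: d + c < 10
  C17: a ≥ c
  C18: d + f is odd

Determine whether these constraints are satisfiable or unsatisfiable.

Satisfiable

Setting (a, b, c, d, e, f) = (4, 1, 4, 5, 2, 4) satisfies everything: constraint 5: e - c = -2; constraint 8: f + b = 5, and the others follow.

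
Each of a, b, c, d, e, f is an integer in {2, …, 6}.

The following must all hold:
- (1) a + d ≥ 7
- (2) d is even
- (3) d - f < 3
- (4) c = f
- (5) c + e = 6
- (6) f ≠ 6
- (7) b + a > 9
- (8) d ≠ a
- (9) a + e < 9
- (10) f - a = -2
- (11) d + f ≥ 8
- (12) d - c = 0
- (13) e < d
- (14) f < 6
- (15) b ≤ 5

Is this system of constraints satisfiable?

Satisfiable

Setting (a, b, c, d, e, f) = (6, 4, 4, 4, 2, 4) satisfies everything: constraint 1: a + d = 10; constraint 3: d - f = 0, and the others follow.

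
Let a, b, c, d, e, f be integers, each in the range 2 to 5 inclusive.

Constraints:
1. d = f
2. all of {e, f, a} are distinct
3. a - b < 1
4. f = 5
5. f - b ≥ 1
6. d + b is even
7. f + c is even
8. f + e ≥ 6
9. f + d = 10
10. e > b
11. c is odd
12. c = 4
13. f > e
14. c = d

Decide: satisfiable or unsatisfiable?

Constraint 12 fixes c = 4 and constraint 4 fixes f = 5. Constraints 1 and 14 give c = d = f, so c = f. But 4 ≠ 5 — contradiction.

Unsatisfiable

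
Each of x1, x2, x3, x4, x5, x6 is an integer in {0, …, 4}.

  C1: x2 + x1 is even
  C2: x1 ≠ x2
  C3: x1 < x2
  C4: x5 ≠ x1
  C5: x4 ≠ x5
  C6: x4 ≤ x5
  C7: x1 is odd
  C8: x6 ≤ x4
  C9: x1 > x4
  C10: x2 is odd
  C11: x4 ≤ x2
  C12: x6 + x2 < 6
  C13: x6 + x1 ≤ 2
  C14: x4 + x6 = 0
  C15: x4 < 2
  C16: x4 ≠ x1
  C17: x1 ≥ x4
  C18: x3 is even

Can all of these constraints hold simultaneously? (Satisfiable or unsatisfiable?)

Try x1 = 1, x2 = 3, x3 = 0, x4 = 0, x5 = 3, x6 = 0.
Check constraint 12: x6 + x2 = 3; constraint 13: x6 + x1 = 1; constraint 14: x4 + x6 = 0. The remaining constraints are straightforward to verify.

Satisfiable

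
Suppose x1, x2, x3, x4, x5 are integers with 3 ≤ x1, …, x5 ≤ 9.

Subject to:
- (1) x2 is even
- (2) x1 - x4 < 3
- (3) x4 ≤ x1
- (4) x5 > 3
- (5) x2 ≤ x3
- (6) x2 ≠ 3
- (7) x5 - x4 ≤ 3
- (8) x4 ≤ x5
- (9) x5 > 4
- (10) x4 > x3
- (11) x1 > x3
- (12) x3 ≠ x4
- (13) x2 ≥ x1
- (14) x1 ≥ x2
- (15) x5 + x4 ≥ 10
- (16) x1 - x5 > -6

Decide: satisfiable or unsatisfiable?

Constraints 3, 5, 10, and 13 give x4 ≤ x1, x1 ≤ x2, x2 ≤ x3, x3 < x4. Chaining: x4 ≤ x1 ≤ x2 ≤ x3 < x4, which forces x4 < x4 — impossible.

Unsatisfiable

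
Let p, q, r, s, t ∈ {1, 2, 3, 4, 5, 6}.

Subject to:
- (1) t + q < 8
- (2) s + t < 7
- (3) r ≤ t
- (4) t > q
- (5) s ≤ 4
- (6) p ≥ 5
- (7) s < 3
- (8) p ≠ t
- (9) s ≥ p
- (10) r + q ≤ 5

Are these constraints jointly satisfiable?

Unsatisfiable

From constraints 6 and 9: s ≥ p and p ≥ 5, so s ≥ 5. From constraint 7: s ≤ 2. But 2 < 5, so no value of s works.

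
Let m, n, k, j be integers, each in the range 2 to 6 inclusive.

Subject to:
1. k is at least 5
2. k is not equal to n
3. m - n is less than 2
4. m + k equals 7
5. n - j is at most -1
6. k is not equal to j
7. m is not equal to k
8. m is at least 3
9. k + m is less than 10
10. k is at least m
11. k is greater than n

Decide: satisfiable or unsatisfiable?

Unsatisfiable

From constraint 8: m ≥ 3. From constraint 1: k ≥ 5. Hence m + k ≥ 8. But constraint 4 requires m + k = 7, and 7 < 8. Contradiction.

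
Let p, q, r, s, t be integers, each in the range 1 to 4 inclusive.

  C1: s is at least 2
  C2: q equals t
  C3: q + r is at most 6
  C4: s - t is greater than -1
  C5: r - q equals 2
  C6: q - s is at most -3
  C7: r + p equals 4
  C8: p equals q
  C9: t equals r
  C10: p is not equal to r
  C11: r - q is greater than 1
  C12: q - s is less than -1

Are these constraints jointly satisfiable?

Unsatisfiable

From constraints 2, 8, and 9, p = q = t = r, so p = r. But constraint 10 says p ≠ r. Contradiction.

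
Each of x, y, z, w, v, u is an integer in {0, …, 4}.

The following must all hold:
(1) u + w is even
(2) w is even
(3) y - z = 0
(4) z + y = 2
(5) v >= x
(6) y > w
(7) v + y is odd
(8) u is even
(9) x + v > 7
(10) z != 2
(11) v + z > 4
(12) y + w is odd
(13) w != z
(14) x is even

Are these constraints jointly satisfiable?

Satisfiable

Setting (x, y, z, w, v, u) = (4, 1, 1, 0, 4, 0) satisfies everything: constraint 3: y - z = 0; constraint 4: z + y = 2; constraint 9: x + v = 8, and the others follow.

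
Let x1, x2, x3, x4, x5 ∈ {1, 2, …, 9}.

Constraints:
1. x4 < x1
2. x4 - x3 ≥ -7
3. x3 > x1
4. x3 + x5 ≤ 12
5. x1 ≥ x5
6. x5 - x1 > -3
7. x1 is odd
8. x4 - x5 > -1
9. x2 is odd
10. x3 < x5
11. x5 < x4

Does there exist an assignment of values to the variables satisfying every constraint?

Unsatisfiable

Constraints 1, 3, 10, and 11 give x3 < x5, x5 < x4, x4 < x1, x1 < x3. Chaining: x3 < x5 < x4 < x1 < x3, which forces x3 < x3 — impossible.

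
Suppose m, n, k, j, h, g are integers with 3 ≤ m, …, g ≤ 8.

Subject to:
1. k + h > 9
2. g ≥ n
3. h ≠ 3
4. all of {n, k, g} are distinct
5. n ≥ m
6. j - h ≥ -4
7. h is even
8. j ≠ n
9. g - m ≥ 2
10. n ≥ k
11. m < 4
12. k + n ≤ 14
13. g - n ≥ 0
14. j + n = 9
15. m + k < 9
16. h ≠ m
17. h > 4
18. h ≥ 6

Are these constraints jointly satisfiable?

Satisfiable

Try m = 3, n = 6, k = 5, j = 3, h = 6, g = 8.
Check constraint 1: k + h = 11; constraint 6: j - h = -3; constraint 9: g - m = 5. The remaining constraints are straightforward to verify.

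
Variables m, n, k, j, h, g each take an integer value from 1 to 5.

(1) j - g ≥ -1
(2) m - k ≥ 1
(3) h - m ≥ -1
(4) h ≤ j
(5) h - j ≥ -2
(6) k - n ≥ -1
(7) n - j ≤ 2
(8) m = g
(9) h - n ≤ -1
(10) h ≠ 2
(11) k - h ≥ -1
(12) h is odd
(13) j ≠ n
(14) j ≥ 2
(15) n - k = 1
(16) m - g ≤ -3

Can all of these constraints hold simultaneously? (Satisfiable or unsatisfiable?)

Constraints 1, 2, 5, 6, 9, and 16 give g − m ≥ 3, m − k ≥ 1, k − n ≥ -1, n − h ≥ 1, h − j ≥ -2, j − g ≥ -1.
Adding all 6 inequalities: the left sides telescope to 0, and the right sides sum to 3 + 1 + (-1) + 1 + (-2) + (-1) = 1. So 0 ≥ 1, which is false.

Unsatisfiable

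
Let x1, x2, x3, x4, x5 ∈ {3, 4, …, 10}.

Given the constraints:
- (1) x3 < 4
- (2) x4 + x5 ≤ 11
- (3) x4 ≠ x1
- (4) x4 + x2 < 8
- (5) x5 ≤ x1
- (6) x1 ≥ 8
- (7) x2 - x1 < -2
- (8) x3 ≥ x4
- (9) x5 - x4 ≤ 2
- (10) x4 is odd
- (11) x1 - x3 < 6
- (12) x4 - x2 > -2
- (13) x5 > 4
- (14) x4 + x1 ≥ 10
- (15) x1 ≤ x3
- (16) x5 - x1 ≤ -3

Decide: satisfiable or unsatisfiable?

From constraints 6 and 15: x3 ≥ x1 and x1 ≥ 8, so x3 ≥ 8. From constraint 1: x3 ≤ 3. But 3 < 8, so no value of x3 works.

Unsatisfiable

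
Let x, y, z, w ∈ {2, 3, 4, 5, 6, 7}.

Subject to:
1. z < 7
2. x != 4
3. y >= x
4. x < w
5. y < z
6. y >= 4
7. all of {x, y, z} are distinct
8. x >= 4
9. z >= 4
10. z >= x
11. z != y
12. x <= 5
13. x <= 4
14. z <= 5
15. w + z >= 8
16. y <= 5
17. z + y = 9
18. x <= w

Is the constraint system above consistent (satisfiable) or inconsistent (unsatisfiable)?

Unsatisfiable

Constraints 6, 8, 9, 12, 14, and 16 confine each of x, y, z to the 2 values {4, 5}.
Constraint 7 requires all 3 of them to be distinct, but only 2 values are available — impossible by the pigeonhole principle.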